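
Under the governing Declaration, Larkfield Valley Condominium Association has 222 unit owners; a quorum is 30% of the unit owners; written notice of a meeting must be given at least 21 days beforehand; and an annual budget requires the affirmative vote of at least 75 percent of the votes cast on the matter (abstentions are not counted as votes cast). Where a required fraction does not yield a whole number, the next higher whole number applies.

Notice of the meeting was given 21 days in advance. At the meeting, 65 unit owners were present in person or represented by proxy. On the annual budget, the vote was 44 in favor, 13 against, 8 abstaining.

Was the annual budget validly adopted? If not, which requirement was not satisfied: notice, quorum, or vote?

Invalid — quorum requirement not satisfied.

Notice: 21 days given; 21 required. Satisfied.
Quorum: 30% of 222 = 66.60, rounded up to 67; 65 present. Not satisfied.
Vote: requires three-fourths of the votes cast (65 − 8 abstaining = 57); 3/4 of 57 = 42.75, rounded up to 43, so 43 needed; 44 in favor. Satisfied.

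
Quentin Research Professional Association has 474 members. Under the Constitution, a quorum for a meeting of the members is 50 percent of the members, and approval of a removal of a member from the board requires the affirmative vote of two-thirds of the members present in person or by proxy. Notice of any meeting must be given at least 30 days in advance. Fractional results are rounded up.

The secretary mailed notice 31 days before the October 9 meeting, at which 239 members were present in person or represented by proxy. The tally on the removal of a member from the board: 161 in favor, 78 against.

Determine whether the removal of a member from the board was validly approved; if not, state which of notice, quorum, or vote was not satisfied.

Notice: 31 days given; 30 required. Satisfied.
Quorum: 50% of 474 = 237; 239 present. Satisfied.
Vote: requires two-thirds of those present (239); 2/3 of 239 = 159.33, rounded up to 160, so 160 needed; 161 in favor. Satisfied.

Valid — all requirements satisfied.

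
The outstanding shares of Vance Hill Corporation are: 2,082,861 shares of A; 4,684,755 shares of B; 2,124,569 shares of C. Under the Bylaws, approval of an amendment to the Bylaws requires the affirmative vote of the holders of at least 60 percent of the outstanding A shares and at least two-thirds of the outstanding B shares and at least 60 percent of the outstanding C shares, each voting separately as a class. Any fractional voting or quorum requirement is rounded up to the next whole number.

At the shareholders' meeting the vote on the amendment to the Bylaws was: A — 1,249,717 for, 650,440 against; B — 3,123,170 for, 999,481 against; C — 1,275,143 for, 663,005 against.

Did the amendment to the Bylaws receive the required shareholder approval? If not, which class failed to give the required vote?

A: 3/5 of 2082861 = 1249716.60, rounded up to 1249717; 1,249,717 required, 1,249,717 in favor — approved.
B: 2/3 of 4684755 = 3123170; 3,123,170 required, 3,123,170 in favor — approved.
C: 3/5 of 2124569 = 1274741.40, rounded up to 1274742; 1,274,742 required, 1,275,143 in favor — approved.

Approved — every class gave the required vote.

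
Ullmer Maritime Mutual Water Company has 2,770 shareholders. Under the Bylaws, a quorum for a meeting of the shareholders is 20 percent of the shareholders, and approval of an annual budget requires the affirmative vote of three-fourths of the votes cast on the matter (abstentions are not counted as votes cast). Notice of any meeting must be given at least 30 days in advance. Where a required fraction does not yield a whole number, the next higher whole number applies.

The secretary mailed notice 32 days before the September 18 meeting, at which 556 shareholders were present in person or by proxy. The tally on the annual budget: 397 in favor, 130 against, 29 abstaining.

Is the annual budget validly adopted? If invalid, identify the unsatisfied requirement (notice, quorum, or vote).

Valid — all requirements satisfied.

Notice: 32 days given; 30 required. Satisfied.
Quorum: 20% of 2,770 = 554; 556 present. Satisfied.
Vote: requires three-fourths of the votes cast (556 − 29 abstaining = 527); 3/4 of 527 = 395.25, rounded up to 396, so 396 needed; 397 in favor. Satisfied.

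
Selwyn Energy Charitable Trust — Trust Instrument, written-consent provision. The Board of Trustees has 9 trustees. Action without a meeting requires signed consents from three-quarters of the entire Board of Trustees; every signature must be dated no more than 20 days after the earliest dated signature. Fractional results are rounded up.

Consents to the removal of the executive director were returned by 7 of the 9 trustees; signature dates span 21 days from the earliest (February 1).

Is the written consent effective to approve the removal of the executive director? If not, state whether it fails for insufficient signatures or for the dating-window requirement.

Signatures required: three-quarters of 9 — 3/4 of 9 = 6.75, rounded up to 7, so 7 needed; 7 signed. Sufficient.
Dating window: the latest signature is 21 days after the earliest; the limit is 20 days. Outside the window.

Not effective — dating-window requirement not satisfied.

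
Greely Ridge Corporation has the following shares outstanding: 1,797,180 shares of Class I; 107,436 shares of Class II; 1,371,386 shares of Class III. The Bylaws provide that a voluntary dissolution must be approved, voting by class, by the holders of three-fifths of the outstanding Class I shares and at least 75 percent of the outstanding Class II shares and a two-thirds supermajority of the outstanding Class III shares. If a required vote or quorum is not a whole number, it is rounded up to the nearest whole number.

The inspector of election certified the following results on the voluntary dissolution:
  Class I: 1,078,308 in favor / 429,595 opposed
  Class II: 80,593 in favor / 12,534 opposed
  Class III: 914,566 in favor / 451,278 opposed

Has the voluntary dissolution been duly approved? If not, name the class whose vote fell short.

Class I: 3/5 of 1797180 = 1078308; 1,078,308 required, 1,078,308 in favor — approved.
Class II: 3/4 of 107436 = 80577; 80,577 required, 80,593 in favor — approved.
Class III: 2/3 of 1371386 = 914257.33, rounded up to 914258; 914,258 required, 914,566 in favor — approved.

Approved — every class gave the required vote.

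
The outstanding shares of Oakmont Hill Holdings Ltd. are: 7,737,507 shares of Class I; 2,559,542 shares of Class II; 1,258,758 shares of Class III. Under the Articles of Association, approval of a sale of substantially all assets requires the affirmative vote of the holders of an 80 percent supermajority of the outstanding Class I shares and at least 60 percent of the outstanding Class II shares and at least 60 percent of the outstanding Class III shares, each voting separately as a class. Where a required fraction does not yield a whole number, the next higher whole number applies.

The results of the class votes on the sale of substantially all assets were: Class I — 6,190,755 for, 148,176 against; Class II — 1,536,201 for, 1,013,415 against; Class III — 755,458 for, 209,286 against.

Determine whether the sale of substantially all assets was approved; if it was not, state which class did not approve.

Approved — every class gave the required vote.

Class I: 4/5 of 7737507 = 6190005.60, rounded up to 6190006; 6,190,006 required, 6,190,755 in favor — approved.
Class II: 3/5 of 2559542 = 1535725.20, rounded up to 1535726; 1,535,726 required, 1,536,201 in favor — approved.
Class III: 3/5 of 1258758 = 755254.80, rounded up to 755255; 755,255 required, 755,458 in favor — approved.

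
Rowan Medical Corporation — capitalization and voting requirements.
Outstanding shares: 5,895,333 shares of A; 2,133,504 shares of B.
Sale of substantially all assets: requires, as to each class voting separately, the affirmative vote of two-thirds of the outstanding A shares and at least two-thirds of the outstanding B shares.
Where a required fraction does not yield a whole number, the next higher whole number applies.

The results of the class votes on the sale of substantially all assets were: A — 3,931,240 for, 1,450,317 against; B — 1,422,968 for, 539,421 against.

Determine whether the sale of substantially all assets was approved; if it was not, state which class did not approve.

Approved — every class gave the required vote.

A: 2/3 of 5895333 = 3930222; 3,930,222 required, 3,931,240 in favor — approved.
B: 2/3 of 2133504 = 1422336; 1,422,336 required, 1,422,968 in favor — approved.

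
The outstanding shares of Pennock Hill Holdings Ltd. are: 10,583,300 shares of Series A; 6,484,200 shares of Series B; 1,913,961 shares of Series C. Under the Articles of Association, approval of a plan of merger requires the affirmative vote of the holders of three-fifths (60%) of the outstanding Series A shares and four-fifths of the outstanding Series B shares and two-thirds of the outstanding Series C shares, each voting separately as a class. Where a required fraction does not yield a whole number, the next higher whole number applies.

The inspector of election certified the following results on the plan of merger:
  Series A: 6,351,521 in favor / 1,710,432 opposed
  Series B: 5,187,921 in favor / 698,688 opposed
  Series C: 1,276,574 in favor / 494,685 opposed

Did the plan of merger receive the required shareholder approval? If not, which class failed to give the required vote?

Series A: 3/5 of 10583300 = 6349980; 6,349,980 required, 6,351,521 in favor — approved.
Series B: 4/5 of 6484200 = 5187360; 5,187,360 required, 5,187,921 in favor — approved.
Series C: 2/3 of 1913961 = 1275974; 1,275,974 required, 1,276,574 in favor — approved.

Approved — every class gave the required vote.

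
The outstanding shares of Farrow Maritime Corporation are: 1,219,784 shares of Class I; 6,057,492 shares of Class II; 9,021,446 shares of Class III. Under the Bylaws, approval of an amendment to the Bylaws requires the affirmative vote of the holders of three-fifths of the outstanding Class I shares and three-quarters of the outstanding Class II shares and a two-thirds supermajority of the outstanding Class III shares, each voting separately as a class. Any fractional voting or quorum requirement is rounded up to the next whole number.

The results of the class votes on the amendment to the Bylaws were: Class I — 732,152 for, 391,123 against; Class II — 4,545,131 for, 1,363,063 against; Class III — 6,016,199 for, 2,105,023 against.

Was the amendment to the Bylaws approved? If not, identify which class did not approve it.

Class I: 3/5 of 1219784 = 731870.40, rounded up to 731871; 731,871 required, 732,152 in favor — approved.
Class II: 3/4 of 6057492 = 4543119; 4,543,119 required, 4,545,131 in favor — approved.
Class III: 2/3 of 9021446 = 6014297.33, rounded up to 6014298; 6,014,298 required, 6,016,199 in favor — approved.

Approved — every class gave the required vote.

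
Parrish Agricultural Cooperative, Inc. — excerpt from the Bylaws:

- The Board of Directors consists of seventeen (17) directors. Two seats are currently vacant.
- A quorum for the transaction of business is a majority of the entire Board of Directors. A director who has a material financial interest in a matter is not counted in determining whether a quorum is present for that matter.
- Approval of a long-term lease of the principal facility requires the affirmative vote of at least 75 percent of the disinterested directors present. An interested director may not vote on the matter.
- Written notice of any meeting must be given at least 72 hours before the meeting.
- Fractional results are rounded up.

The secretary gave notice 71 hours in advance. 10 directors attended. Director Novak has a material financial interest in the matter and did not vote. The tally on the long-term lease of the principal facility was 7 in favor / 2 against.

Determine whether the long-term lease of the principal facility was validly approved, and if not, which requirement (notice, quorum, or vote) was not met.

Invalid — notice requirement not satisfied.

Notice: 71 hours given; 72 required (71 < 72). Not satisfied.
Quorum: 10 present, but the 1 interested director does not count, leaving 9. Quorum is 9. Satisfied.
Vote: the long-term lease of the principal facility requires three-fourths of the disinterested directors present (10 − 1 = 9). 3/4 of 9 = 6.75, rounded up to 7, so 7 affirmative votes are needed; 7 voted in favor. Satisfied.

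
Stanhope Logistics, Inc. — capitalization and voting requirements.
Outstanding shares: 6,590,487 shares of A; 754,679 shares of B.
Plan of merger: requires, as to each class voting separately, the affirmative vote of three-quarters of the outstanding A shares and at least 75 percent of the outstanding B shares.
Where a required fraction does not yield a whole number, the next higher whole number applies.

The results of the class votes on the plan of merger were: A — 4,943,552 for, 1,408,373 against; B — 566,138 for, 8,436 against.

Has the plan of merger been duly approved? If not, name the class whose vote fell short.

A: 3/4 of 6590487 = 4942865.25, rounded up to 4942866; 4,942,866 required, 4,943,552 in favor — approved.
B: 3/4 of 754679 = 566009.25, rounded up to 566010; 566,010 required, 566,138 in favor — approved.

Approved — every class gave the required vote.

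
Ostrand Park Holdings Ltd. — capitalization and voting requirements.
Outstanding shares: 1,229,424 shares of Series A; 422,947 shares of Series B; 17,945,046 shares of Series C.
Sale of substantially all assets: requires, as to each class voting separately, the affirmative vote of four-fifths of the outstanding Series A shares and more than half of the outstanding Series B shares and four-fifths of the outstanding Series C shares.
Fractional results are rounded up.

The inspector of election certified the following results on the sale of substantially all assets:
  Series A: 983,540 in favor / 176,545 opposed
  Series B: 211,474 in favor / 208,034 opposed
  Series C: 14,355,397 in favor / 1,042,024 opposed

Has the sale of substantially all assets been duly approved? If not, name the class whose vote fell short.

Series A: 4/5 of 1229424 = 983539.20, rounded up to 983540; 983,540 required, 983,540 in favor — approved.
Series B: a majority of 422947 is 211474; 211,474 required, 211,474 in favor — approved.
Series C: 4/5 of 17945046 = 14356036.80, rounded up to 14356037; 14,356,037 required, 14,355,397 in favor — not approved.

Not approved — the Series C shares did not give the required vote.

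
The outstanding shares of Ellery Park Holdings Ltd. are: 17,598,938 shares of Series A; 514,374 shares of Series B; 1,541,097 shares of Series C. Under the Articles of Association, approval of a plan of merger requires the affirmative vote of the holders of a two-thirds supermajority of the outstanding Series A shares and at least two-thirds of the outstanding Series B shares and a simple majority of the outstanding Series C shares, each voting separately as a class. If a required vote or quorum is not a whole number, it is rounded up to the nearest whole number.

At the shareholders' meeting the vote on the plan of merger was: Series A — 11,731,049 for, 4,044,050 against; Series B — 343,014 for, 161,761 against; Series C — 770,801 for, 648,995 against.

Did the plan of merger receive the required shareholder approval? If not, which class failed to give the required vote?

Series A: 2/3 of 17598938 = 11732625.33, rounded up to 11732626; 11,732,626 required, 11,731,049 in favor — not approved.
Series B: 2/3 of 514374 = 342916; 342,916 required, 343,014 in favor — approved.
Series C: a majority of 1541097 is 770549; 770,549 required, 770,801 in favor — approved.

Not approved — the Series A shares did not give the required vote.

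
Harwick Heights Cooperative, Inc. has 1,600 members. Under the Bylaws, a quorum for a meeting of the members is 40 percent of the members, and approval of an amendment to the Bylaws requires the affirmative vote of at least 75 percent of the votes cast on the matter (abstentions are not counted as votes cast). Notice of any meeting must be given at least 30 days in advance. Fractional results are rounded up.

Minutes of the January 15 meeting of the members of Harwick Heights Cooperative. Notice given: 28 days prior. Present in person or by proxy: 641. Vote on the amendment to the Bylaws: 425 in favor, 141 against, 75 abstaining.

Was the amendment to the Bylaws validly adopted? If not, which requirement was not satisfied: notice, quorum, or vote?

Invalid — notice requirement not satisfied.

Notice: 28 days given; 30 required. Not satisfied.
Quorum: 40% of 1,600 = 640; 641 present. Satisfied.
Vote: requires three-fourths of the votes cast (641 − 75 abstaining = 566); 3/4 of 566 = 424.50, rounded up to 425, so 425 needed; 425 in favor. Satisfied.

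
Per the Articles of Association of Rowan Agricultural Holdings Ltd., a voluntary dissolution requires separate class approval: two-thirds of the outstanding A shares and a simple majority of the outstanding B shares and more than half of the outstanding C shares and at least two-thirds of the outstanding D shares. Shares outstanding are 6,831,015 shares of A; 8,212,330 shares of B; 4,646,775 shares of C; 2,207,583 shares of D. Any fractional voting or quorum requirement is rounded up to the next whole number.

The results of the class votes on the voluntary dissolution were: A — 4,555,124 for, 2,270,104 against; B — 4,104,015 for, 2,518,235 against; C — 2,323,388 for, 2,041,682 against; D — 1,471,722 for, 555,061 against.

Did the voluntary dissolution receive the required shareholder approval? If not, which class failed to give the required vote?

A: 2/3 of 6831015 = 4554010; 4,554,010 required, 4,555,124 in favor — approved.
B: a majority of 8212330 is 4106166; 4,106,166 required, 4,104,015 in favor — not approved.
C: a majority of 4646775 is 2323388; 2,323,388 required, 2,323,388 in favor — approved.
D: 2/3 of 2207583 = 1471722; 1,471,722 required, 1,471,722 in favor — approved.

Not approved — the B shares did not give the required vote.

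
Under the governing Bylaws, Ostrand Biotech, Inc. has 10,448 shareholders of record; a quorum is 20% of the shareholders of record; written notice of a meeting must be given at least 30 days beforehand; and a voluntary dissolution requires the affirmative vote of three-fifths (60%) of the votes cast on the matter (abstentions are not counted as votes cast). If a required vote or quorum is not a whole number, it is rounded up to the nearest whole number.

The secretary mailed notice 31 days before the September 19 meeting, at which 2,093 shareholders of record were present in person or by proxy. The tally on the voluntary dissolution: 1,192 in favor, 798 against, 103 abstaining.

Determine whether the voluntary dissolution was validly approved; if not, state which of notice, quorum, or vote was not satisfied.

Notice: 31 days given; 30 required. Satisfied.
Quorum: 20% of 10,448 = 2,089.60, rounded up to 2,090; 2,093 present. Satisfied.
Vote: requires three-fifths of the votes cast (2,093 − 103 abstaining = 1,990); 3/5 of 1990 = 1194, so 1,194 needed; 1,192 in favor. Not satisfied.

Invalid — vote requirement not satisfied.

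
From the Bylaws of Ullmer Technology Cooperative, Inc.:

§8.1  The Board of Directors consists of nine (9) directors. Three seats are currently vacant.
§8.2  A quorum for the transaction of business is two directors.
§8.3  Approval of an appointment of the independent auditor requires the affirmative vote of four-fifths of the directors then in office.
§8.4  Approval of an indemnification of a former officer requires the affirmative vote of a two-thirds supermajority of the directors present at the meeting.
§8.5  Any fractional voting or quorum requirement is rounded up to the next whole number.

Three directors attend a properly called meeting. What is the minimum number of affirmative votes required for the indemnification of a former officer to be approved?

The indemnification of a former officer requires two-thirds of the directors present (3).
2/3 of 3 = 2.

2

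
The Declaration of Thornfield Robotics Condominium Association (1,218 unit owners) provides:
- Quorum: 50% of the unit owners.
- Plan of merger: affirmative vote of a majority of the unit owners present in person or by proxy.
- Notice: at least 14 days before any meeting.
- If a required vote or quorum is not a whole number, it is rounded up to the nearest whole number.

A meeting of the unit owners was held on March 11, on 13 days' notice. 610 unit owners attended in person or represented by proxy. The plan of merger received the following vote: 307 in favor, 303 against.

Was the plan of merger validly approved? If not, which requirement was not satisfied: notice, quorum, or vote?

Invalid — notice requirement not satisfied.

Notice: 13 days given; 14 required. Not satisfied.
Quorum: 50% of 1,218 = 609; 610 present. Satisfied.
Vote: requires a majority of those present (610); a majority of 610 is 306, so 306 needed; 307 in favor. Satisfied.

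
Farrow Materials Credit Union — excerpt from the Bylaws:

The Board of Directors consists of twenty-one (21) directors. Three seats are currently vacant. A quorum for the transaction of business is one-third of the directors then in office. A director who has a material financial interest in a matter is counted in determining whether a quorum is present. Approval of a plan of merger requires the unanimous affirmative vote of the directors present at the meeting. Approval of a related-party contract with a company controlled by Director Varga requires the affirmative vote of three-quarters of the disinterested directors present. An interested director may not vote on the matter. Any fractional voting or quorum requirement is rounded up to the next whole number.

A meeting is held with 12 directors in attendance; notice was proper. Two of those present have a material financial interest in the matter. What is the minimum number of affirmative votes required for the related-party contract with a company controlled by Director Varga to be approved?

The related-party contract with a company controlled by Director Varga requires three-fourths of the disinterested directors present (12 − 2 = 10).
3/4 of 10 = 7.50, rounded up to 8.

8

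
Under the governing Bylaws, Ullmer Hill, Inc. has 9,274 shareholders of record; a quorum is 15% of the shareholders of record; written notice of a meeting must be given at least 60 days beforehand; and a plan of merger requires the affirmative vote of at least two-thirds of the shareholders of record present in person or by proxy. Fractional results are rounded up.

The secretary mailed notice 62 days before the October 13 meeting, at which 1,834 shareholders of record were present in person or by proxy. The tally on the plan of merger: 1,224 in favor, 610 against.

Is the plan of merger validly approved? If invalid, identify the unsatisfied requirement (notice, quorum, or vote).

Notice: 62 days given; 60 required. Satisfied.
Quorum: 15% of 9,274 = 1,391.10, rounded up to 1,392; 1,834 present. Satisfied.
Vote: requires two-thirds of those present (1,834); 2/3 of 1834 = 1222.67, rounded up to 1223, so 1,223 needed; 1,224 in favor. Satisfied.

Valid — all requirements satisfied.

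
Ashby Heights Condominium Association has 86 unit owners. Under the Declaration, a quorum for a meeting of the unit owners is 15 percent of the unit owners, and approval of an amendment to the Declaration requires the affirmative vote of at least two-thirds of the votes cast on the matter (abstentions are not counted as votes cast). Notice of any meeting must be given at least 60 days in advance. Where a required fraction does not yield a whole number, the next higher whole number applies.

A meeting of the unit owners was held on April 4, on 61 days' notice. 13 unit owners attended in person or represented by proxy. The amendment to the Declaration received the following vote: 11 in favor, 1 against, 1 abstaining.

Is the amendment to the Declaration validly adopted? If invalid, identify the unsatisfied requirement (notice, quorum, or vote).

Valid — all requirements satisfied.

Notice: 61 days given; 60 required. Satisfied.
Quorum: 15% of 86 = 12.90, rounded up to 13; 13 present. Satisfied.
Vote: requires two-thirds of the votes cast (13 − 1 abstaining = 12); 2/3 of 12 = 8, so 8 needed; 11 in favor. Satisfied.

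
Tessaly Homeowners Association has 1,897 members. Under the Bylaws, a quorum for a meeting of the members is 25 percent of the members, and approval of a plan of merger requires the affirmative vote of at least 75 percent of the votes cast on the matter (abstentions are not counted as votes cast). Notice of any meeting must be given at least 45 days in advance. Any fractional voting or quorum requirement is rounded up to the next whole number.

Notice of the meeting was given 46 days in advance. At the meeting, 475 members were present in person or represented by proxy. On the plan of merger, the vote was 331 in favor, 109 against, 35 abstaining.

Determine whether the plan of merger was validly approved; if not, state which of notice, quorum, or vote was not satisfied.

Valid — all requirements satisfied.

Notice: 46 days given; 45 required. Satisfied.
Quorum: 25% of 1,897 = 474.25, rounded up to 475; 475 present. Satisfied.
Vote: requires three-fourths of the votes cast (475 − 35 abstaining = 440); 3/4 of 440 = 330, so 330 needed; 331 in favor. Satisfied.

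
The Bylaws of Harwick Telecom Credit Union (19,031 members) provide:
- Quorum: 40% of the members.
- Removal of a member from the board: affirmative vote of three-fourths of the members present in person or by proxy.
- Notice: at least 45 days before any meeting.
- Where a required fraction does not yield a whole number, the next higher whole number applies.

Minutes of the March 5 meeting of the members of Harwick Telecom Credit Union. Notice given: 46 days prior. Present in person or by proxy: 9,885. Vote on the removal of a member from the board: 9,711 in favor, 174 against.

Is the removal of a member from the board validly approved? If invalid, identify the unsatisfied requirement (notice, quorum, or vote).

Valid — all requirements satisfied.

Notice: 46 days given; 45 required. Satisfied.
Quorum: 40% of 19,031 = 7,612.40, rounded up to 7,613; 9,885 present. Satisfied.
Vote: requires three-fourths of those present (9,885); 3/4 of 9885 = 7413.75, rounded up to 7414, so 7,414 needed; 9,711 in favor. Satisfied.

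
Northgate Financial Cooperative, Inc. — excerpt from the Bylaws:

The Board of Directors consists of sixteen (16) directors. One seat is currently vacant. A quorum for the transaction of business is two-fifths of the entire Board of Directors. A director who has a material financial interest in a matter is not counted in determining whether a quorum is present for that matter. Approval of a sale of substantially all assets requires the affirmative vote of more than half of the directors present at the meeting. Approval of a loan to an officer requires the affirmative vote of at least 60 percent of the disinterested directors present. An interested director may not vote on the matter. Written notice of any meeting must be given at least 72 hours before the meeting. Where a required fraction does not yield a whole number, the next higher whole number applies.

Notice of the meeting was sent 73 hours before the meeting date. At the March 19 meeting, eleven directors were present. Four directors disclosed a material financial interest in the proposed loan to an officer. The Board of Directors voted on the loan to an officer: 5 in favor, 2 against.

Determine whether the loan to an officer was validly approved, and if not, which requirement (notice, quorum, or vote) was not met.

Notice: 73 hours given; 72 required (73 ≥ 72). Satisfied.
Quorum: 11 present, but the 4 interested directors do not count, leaving 7. Quorum is 7. Satisfied.
Vote: the loan to an officer requires three-fifths of the disinterested directors present (11 − 4 = 7). 3/5 of 7 = 4.20, rounded up to 5, so 5 affirmative votes are needed; 5 voted in favor. Satisfied.

Valid — all requirements satisfied.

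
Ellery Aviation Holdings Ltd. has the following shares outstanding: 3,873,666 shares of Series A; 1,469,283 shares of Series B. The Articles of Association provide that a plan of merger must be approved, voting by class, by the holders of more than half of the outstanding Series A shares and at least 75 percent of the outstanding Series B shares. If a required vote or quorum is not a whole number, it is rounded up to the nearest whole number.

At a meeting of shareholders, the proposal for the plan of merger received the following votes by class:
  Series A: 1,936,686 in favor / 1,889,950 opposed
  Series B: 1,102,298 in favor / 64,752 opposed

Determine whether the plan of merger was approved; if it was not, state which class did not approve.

Series A: a majority of 3873666 is 1936834; 1,936,834 required, 1,936,686 in favor — not approved.
Series B: 3/4 of 1469283 = 1101962.25, rounded up to 1101963; 1,101,963 required, 1,102,298 in favor — approved.

Not approved — the Series A shares did not give the required vote.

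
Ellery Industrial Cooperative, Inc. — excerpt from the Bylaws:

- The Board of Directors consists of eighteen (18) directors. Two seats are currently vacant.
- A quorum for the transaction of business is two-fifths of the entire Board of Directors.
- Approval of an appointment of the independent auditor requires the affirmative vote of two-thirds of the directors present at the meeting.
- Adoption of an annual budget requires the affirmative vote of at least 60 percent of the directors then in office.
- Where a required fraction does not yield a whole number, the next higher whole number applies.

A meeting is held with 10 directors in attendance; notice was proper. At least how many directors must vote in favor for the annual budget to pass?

The annual budget requires three-fifths of the directors then in office (16).
3/5 of 16 = 9.60, rounded up to 10.

10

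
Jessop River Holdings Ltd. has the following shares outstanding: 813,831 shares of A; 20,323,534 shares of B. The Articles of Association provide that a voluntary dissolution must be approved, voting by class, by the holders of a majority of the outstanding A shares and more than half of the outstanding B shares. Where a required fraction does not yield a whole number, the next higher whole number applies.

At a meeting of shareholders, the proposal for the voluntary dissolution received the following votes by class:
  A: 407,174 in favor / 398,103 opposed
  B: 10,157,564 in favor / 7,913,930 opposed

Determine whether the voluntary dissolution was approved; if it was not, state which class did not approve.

A: a majority of 813831 is 406916; 406,916 required, 407,174 in favor — approved.
B: a majority of 20323534 is 10161768; 10,161,768 required, 10,157,564 in favor — not approved.

Not approved — the B shares did not give the required vote.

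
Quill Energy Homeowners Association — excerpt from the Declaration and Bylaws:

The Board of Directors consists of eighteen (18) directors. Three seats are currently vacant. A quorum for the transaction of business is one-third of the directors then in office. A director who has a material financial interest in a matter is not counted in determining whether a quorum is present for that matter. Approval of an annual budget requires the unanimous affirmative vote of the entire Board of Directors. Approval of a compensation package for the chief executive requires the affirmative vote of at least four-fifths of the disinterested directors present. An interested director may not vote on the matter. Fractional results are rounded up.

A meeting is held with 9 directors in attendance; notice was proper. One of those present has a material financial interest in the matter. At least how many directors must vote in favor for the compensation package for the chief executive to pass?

7

The compensation package for the chief executive requires four-fifths of the disinterested directors present (9 − 1 = 8).
4/5 of 8 = 6.40, rounded up to 7.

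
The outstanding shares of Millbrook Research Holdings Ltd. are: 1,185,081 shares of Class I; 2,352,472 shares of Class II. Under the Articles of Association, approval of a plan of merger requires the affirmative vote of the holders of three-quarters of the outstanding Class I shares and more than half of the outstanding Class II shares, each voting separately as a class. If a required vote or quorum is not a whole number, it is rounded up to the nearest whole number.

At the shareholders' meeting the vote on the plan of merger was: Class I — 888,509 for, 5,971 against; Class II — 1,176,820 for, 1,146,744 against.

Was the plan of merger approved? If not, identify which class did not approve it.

Class I: 3/4 of 1185081 = 888810.75, rounded up to 888811; 888,811 required, 888,509 in favor — not approved.
Class II: a majority of 2352472 is 1176237; 1,176,237 required, 1,176,820 in favor — approved.

Not approved — the Class I shares did not give the required vote.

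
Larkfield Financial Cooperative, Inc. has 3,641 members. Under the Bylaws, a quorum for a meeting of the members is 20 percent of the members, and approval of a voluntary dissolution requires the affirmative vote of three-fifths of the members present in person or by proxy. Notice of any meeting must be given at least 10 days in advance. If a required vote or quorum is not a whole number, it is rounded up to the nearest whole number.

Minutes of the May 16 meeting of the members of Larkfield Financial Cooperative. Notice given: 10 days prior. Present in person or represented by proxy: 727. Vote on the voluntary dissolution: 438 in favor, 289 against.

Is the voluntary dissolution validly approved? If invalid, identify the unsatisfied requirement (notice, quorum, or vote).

Invalid — quorum requirement not satisfied.

Notice: 10 days given; 10 required. Satisfied.
Quorum: 20% of 3,641 = 728.20, rounded up to 729; 727 present. Not satisfied.
Vote: requires three-fifths of those present (727); 3/5 of 727 = 436.20, rounded up to 437, so 437 needed; 438 in favor. Satisfied.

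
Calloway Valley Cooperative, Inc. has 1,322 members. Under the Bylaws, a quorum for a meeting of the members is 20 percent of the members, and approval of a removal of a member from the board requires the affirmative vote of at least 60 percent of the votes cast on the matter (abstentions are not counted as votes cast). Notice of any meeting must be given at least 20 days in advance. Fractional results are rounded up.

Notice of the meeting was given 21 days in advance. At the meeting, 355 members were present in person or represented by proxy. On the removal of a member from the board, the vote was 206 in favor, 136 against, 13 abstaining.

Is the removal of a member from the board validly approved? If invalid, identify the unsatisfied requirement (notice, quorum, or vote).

Valid — all requirements satisfied.

Notice: 21 days given; 20 required. Satisfied.
Quorum: 20% of 1,322 = 264.40, rounded up to 265; 355 present. Satisfied.
Vote: requires three-fifths of the votes cast (355 − 13 abstaining = 342); 3/5 of 342 = 205.20, rounded up to 206, so 206 needed; 206 in favor. Satisfied.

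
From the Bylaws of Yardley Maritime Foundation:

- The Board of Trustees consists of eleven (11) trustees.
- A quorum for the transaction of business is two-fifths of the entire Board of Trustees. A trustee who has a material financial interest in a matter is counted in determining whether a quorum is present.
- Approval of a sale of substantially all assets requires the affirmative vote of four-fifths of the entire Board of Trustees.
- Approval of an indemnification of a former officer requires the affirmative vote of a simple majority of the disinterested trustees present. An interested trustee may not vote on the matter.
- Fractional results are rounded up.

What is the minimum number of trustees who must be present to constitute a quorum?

5

2/5 of 11 = 4.40, rounded up to 5.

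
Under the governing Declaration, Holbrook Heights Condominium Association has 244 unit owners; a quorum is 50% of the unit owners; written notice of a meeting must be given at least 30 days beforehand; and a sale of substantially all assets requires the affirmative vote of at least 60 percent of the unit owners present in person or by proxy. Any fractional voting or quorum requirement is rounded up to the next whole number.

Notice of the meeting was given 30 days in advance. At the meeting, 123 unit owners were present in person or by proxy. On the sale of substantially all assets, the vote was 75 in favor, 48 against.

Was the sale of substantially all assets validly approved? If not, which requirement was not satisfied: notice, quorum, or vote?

Valid — all requirements satisfied.

Notice: 30 days given; 30 required. Satisfied.
Quorum: 50% of 244 = 122; 123 present. Satisfied.
Vote: requires three-fifths of those present (123); 3/5 of 123 = 73.80, rounded up to 74, so 74 needed; 75 in favor. Satisfied.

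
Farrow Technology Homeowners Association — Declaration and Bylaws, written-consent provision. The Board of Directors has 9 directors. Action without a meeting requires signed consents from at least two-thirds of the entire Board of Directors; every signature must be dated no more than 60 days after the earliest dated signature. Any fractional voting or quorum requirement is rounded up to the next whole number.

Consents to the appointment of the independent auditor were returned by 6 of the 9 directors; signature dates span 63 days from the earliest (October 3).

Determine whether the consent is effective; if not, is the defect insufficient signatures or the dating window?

Signatures required: at least two-thirds of 9 — 2/3 of 9 = 6, so 6 needed; 6 signed. Sufficient.
Dating window: the latest signature is 63 days after the earliest; the limit is 60 days. Outside the window.

Not effective — dating-window requirement not satisfied.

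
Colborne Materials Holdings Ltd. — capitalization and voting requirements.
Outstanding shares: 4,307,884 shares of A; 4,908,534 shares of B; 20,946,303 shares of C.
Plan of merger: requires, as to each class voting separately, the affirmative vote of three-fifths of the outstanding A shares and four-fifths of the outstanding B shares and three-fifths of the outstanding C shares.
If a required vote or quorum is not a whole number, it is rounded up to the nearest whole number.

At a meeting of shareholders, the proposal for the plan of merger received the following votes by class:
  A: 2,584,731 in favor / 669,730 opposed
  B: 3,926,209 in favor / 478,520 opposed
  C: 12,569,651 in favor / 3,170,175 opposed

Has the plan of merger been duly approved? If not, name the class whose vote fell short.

A: 3/5 of 4307884 = 2584730.40, rounded up to 2584731; 2,584,731 required, 2,584,731 in favor — approved.
B: 4/5 of 4908534 = 3926827.20, rounded up to 3926828; 3,926,828 required, 3,926,209 in favor — not approved.
C: 3/5 of 20946303 = 12567781.80, rounded up to 12567782; 12,567,782 required, 12,569,651 in favor — approved.

Not approved — the B shares did not give the required vote.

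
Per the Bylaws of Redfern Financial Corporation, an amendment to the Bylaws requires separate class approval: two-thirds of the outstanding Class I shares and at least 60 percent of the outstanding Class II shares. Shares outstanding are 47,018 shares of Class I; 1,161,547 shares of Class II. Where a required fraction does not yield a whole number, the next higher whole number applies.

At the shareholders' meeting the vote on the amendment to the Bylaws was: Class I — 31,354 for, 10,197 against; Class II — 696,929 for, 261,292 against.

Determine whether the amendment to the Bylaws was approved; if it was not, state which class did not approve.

Approved — every class gave the required vote.

Class I: 2/3 of 47018 = 31345.33, rounded up to 31346; 31,346 required, 31,354 in favor — approved.
Class II: 3/5 of 1161547 = 696928.20, rounded up to 696929; 696,929 required, 696,929 in favor — approved.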